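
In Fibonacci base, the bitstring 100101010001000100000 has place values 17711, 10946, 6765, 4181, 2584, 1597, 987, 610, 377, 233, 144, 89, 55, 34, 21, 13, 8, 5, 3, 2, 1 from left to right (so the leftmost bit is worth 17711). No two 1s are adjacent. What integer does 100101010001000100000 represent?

Summing the place values of the 1 bits: 17711 + 4181 + 1597 + 610 + 89 + 13 = 24201.

24201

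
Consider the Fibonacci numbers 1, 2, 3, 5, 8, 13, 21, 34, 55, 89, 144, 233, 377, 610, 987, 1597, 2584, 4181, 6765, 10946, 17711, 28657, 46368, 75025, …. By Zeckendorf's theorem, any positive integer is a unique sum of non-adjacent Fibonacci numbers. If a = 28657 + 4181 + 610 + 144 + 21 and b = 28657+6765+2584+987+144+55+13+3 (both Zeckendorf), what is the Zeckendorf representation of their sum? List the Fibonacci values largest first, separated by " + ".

The two numbers are 33613 and 39208, so their sum is 72821.
46368 ≤ 72821 < 75025, so take 46368; remainder 26453
17711 ≤ 26453 < 28657, so take 17711; remainder 8742
6765 ≤ 8742 < 10946, so take 6765; remainder 1977
1597 ≤ 1977 < 2584, so take 1597; remainder 380
377 ≤ 380 < 610, so take 377; remainder 3
3 ≤ 3 < 5, so take 3; remainder 0

46368 + 17711 + 6765 + 1597 + 377 + 3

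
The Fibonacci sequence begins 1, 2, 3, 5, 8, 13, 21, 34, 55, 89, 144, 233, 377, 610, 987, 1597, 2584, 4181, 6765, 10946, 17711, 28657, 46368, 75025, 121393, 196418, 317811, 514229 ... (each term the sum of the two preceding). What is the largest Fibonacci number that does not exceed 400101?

317811

317811 ≤ 400101 < 514229, so the largest Fibonacci number not exceeding 400101 is 317811.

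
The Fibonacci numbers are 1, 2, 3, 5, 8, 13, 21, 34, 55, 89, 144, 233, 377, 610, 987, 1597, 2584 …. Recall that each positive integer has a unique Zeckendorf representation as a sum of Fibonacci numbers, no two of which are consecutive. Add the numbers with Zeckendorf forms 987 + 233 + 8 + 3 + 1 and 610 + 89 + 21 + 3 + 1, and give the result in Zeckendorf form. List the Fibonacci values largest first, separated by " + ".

1597 + 233 + 89 + 34 + 3

The two numbers are 1232 and 724, so their sum is 1956.
1956: greatest Fibonacci not exceeding it is 1597, leaving 359
359: greatest Fibonacci not exceeding it is 233, leaving 126
126: greatest Fibonacci not exceeding it is 89, leaving 37
37: greatest Fibonacci not exceeding it is 34, leaving 3
3: greatest Fibonacci not exceeding it is 3, leaving 0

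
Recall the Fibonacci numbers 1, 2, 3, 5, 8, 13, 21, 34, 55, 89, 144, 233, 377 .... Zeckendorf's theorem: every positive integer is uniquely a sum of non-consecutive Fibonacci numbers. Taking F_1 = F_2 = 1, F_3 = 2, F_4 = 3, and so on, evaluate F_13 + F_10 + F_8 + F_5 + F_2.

F_13 + F_10 + F_8 + F_5 + F_2 = 233 + 55 + 21 + 5 + 1 = 315.

315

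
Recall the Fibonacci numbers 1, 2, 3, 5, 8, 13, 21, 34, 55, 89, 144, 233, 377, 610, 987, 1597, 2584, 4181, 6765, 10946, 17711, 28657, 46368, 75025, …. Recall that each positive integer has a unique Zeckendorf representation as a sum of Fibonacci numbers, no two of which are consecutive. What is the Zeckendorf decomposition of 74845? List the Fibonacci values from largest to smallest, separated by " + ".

74845: greatest Fibonacci not exceeding it is 46368, leaving 28477
28477: greatest Fibonacci not exceeding it is 17711, leaving 10766
10766: greatest Fibonacci not exceeding it is 6765, leaving 4001
4001: greatest Fibonacci not exceeding it is 2584, leaving 1417
1417: greatest Fibonacci not exceeding it is 987, leaving 430
430: greatest Fibonacci not exceeding it is 377, leaving 53
53: greatest Fibonacci not exceeding it is 34, leaving 19
19: greatest Fibonacci not exceeding it is 13, leaving 6
6: greatest Fibonacci not exceeding it is 5, leaving 1
1: greatest Fibonacci not exceeding it is 1, leaving 0
So 74845 = 46368 + 17711 + 6765 + 2584 + 987 + 377 + 34 + 13 + 5 + 1, with no two terms consecutive in the sequence.

46368 + 17711 + 6765 + 2584 + 987 + 377 + 34 + 13 + 5 + 1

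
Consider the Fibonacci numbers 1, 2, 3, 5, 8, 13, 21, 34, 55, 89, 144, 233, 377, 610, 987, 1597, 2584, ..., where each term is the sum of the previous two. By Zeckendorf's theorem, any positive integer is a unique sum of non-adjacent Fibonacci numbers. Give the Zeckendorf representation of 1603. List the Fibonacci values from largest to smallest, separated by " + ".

1597 ≤ 1603 < 2584, so take 1597; remainder 6
5 ≤ 6 < 8, so take 5; remainder 1
1 ≤ 1 < 2, so take 1; remainder 0
So 1603 = 1597 + 5 + 1, with no two terms consecutive in the sequence.

1597 + 5 + 1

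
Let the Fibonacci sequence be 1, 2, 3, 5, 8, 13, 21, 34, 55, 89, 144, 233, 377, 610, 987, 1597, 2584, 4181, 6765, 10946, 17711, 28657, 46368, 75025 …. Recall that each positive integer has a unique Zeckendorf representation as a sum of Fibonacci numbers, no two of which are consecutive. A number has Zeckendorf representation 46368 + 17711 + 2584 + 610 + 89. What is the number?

67362

46368 + 17711 + 2584 + 610 + 89 = 67362.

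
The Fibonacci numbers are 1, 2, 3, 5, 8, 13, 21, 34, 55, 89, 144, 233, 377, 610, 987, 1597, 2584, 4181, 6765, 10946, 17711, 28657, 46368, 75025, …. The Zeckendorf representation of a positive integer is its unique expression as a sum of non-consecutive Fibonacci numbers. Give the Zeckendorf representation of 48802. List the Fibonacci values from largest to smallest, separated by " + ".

46368 + 1597 + 610 + 144 + 55 + 21 + 5 + 2

Greedily peel off the largest Fibonacci term at each step:
subtract 46368 from 48802: 2434 remains
subtract 1597 from 2434: 837 remains
subtract 610 from 837: 227 remains
subtract 144 from 227: 83 remains
subtract 55 from 83: 28 remains
subtract 21 from 28: 7 remains
subtract 5 from 7: 2 remains
subtract 2 from 2: 0 remains
So 48802 = 46368 + 1597 + 610 + 144 + 55 + 21 + 5 + 2, with no two terms consecutive in the sequence.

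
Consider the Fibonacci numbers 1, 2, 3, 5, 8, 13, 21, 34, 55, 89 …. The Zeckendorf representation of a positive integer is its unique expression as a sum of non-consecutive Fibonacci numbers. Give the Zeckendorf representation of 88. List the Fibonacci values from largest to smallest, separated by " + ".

Repeatedly subtract the largest Fibonacci number that fits:
largest Fibonacci ≤ 88 is 55; 88 − 55 = 33
largest Fibonacci ≤ 33 is 21; 33 − 21 = 12
largest Fibonacci ≤ 12 is 8; 12 − 8 = 4
largest Fibonacci ≤ 4 is 3; 4 − 3 = 1
largest Fibonacci ≤ 1 is 1; 1 − 1 = 0
So 88 = 55 + 21 + 8 + 3 + 1, with no two terms consecutive in the sequence.

55 + 21 + 8 + 3 + 1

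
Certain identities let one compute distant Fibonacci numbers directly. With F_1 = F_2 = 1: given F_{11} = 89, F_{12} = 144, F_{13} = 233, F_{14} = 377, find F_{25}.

By the addition formula F_{m+n} = F_m F_{n+1} + F_{m−1} F_n with m=12, n=13: F_{25} = 144·377 + 89·233 = 54288 + 20737 = 75025.

75025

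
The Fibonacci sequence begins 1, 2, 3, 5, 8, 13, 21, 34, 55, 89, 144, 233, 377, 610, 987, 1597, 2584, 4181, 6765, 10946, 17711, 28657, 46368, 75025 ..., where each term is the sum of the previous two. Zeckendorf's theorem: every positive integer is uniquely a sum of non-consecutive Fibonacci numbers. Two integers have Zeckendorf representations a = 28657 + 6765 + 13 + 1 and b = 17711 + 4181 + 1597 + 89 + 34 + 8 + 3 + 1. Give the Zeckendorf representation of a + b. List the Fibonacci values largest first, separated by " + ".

The two numbers are 35436 and 23624, so their sum is 59060.
Repeatedly subtract the largest Fibonacci number that fits:
46368 ≤ 59060 < 75025, so take 46368; remainder 12692
10946 ≤ 12692 < 17711, so take 10946; remainder 1746
1597 ≤ 1746 < 2584, so take 1597; remainder 149
144 ≤ 149 < 233, so take 144; remainder 5
5 ≤ 5 < 8, so take 5; remainder 0

46368 + 10946 + 1597 + 144 + 5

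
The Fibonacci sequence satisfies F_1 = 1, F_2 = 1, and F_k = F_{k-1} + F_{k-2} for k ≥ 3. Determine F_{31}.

1346269

Iterating the recurrence up to F_{25} = 75025 and F_{24} = 46368:
F_{26} = F_{25} + F_{24} = 75025 + 46368 = 121393
F_{27} = F_{26} + F_{25} = 121393 + 75025 = 196418
F_{28} = F_{27} + F_{26} = 196418 + 121393 = 317811
F_{29} = F_{28} + F_{27} = 317811 + 196418 = 514229
F_{30} = F_{29} + F_{28} = 514229 + 317811 = 832040
F_{31} = F_{30} + F_{29} = 832040 + 514229 = 1346269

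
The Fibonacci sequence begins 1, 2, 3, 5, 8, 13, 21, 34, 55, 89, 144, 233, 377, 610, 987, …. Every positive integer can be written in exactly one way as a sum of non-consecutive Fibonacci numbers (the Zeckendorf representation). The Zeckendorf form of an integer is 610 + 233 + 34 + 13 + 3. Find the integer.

610 + 233 + 34 + 13 + 3 = 893.

893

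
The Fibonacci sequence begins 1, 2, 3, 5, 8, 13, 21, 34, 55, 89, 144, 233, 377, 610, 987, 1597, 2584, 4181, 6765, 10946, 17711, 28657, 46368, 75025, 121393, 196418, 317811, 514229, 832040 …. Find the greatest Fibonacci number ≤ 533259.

514229 ≤ 533259 < 832040, so the largest Fibonacci number not exceeding 533259 is 514229.

514229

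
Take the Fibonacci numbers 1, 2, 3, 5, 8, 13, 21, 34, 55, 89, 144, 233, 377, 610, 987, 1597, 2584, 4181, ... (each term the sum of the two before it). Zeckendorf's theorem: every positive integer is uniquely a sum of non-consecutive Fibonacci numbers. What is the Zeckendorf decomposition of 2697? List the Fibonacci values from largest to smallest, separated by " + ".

2697 − 2584 = 113
113 − 89 = 24
24 − 21 = 3
3 − 3 = 0
So 2697 = 2584 + 89 + 21 + 3, with no two terms consecutive in the sequence.

2584 + 89 + 21 + 3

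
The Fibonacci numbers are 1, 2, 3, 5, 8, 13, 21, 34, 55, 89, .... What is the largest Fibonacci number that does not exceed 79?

55 ≤ 79 < 89, so the largest Fibonacci number not exceeding 79 is 55.

55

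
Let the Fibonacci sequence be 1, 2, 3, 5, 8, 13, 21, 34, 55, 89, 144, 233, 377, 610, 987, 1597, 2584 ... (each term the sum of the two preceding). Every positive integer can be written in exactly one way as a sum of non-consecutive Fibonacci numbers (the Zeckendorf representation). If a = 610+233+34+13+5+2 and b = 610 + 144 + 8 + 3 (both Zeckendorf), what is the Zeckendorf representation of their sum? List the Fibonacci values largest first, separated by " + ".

The two numbers are 897 and 765, so their sum is 1662.
Greedily peel off the largest Fibonacci term at each step:
largest Fibonacci ≤ 1662 is 1597; 1662 − 1597 = 65
largest Fibonacci ≤ 65 is 55; 65 − 55 = 10
largest Fibonacci ≤ 10 is 8; 10 − 8 = 2
largest Fibonacci ≤ 2 is 2; 2 − 2 = 0

1597 + 55 + 8 + 2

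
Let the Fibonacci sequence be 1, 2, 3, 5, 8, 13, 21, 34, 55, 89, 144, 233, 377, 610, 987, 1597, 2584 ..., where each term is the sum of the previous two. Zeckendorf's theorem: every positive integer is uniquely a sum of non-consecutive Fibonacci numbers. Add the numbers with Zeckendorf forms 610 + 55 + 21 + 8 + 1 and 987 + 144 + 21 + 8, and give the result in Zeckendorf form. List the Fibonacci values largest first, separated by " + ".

The two numbers are 695 and 1160, so their sum is 1855.
1855: greatest Fibonacci not exceeding it is 1597, leaving 258
258: greatest Fibonacci not exceeding it is 233, leaving 25
25: greatest Fibonacci not exceeding it is 21, leaving 4
4: greatest Fibonacci not exceeding it is 3, leaving 1
1: greatest Fibonacci not exceeding it is 1, leaving 0

1597 + 233 + 21 + 3 + 1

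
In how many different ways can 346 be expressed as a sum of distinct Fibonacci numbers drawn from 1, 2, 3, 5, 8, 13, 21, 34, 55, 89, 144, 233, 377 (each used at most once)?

Each representation comes from the Zeckendorf form by replacing some F_k with F_{k−1} + F_{k−2} where possible.
346 = 233+89+21+3 = 233+89+21+2+1 = 233+89+13+8+3 = 233+55+34+21+3 = 233+89+13+8+2+1 = … (10 more), for 15 in all.

15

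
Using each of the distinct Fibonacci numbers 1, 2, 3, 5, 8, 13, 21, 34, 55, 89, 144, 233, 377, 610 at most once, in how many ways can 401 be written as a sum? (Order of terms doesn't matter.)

18

Each representation comes from the Zeckendorf form by replacing some F_k with F_{k−1} + F_{k−2} where possible.
401 = 377+21+3 = 377+21+2+1 = 377+13+8+3 = … (15 more), for 18 in all.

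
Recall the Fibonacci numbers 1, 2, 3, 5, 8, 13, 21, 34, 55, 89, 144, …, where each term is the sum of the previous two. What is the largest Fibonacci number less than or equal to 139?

89

89 ≤ 139 < 144, so the largest Fibonacci number not exceeding 139 is 89.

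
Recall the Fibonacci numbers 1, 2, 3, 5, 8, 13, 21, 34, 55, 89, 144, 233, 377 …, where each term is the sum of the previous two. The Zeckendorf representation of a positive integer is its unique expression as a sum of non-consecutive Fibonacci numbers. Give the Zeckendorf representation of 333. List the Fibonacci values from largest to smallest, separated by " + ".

233 + 89 + 8 + 3

Greedy algorithm:
subtract 233 from 333: 100 remains
subtract 89 from 100: 11 remains
subtract 8 from 11: 3 remains
subtract 3 from 3: 0 remains
So 333 = 233 + 89 + 8 + 3, with no two terms consecutive in the sequence.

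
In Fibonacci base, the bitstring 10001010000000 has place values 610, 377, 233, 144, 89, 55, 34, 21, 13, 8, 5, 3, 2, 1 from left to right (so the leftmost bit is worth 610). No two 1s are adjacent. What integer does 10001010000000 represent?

733

Summing the place values of the 1 bits: 610 + 89 + 34 = 733.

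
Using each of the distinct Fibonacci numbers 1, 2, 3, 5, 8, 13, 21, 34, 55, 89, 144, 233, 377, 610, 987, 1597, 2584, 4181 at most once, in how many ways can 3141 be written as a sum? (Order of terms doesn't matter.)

Each representation comes from the Zeckendorf form by replacing some F_k with F_{k−1} + F_{k−2} where possible.
3141 = 2584+377+144+34+2 = 2584+377+144+21+13+2 = 2584+377+89+55+34+2 = 1597+987+377+144+34+2 = 2584+377+144+21+8+5+2 = … (16 more), for 21 in all.

21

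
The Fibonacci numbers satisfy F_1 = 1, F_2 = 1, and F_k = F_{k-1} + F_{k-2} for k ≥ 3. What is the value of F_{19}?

4181

Iterating the recurrence up to F_{14} = 377 and F_{13} = 233:
F_{15} = F_{14} + F_{13} = 377 + 233 = 610
F_{16} = F_{15} + F_{14} = 610 + 377 = 987
F_{17} = F_{16} + F_{15} = 987 + 610 = 1597
F_{18} = F_{17} + F_{16} = 1597 + 987 = 2584
F_{19} = F_{18} + F_{17} = 2584 + 1597 = 4181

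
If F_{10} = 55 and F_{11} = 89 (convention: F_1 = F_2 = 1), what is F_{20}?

By the doubling identity F_{2k} = F_k(2F_{k+1} − F_k): F_{20} = 55·(2·89 − 55) = 55·123 = 6765.

6765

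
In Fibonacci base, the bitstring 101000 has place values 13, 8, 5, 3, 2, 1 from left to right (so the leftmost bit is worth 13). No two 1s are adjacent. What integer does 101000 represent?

Summing the place values of the 1 bits: 13 + 5 = 18.

18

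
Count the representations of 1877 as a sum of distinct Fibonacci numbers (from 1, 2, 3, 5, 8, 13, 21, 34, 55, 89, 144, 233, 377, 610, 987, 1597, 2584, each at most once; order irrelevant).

31

1877 = 1597+233+34+13 = 1597+233+34+8+5 = 1597+144+89+34+13 = 987+610+233+34+13 = 1597+233+34+8+3+2 = … (26 more), for 31 in all.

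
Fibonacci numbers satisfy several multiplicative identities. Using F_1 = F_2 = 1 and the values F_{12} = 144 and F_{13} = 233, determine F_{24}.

By the doubling identity F_{2k} = F_k(2F_{k+1} − F_k): F_{24} = 144·(2·233 − 144) = 144·322 = 46368.

46368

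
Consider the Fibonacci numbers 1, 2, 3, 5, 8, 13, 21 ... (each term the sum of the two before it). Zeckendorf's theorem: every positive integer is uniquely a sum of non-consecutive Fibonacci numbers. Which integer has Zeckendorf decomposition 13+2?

13+2 = 15.

15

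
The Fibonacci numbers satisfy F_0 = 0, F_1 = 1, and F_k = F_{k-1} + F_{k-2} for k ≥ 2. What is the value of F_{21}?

Iterating the recurrence up to F_{15} = 610 and F_{14} = 377:
F_{16} = F_{15} + F_{14} = 610 + 377 = 987
F_{17} = F_{16} + F_{15} = 987 + 610 = 1597
F_{18} = F_{17} + F_{16} = 1597 + 987 = 2584
F_{19} = F_{18} + F_{17} = 2584 + 1597 = 4181
F_{20} = F_{19} + F_{18} = 4181 + 2584 = 6765
F_{21} = F_{20} + F_{19} = 6765 + 4181 = 10946

10946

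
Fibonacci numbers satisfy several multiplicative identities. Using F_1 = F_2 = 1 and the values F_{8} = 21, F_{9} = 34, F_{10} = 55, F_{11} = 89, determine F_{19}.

4181

By the addition formula F_{m+n} = F_m F_{n+1} + F_{m−1} F_n with m=9, n=10: F_{19} = 34·89 + 21·55 = 3026 + 1155 = 4181.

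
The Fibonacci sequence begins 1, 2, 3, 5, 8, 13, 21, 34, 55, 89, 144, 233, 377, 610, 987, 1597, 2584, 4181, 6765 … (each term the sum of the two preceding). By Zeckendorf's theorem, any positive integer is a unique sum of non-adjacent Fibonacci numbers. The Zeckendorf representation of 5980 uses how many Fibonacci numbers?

5980: greatest Fibonacci not exceeding it is 4181, leaving 1799
1799: greatest Fibonacci not exceeding it is 1597, leaving 202
202: greatest Fibonacci not exceeding it is 144, leaving 58
58: greatest Fibonacci not exceeding it is 55, leaving 3
3: greatest Fibonacci not exceeding it is 3, leaving 0
5980 = 4181 + 1597 + 144 + 55 + 3, which has 5 terms.

5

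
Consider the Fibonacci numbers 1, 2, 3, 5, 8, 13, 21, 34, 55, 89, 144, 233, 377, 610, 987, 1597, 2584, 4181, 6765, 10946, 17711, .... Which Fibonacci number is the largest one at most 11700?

10946

10946 ≤ 11700 < 17711, so the largest Fibonacci number not exceeding 11700 is 10946.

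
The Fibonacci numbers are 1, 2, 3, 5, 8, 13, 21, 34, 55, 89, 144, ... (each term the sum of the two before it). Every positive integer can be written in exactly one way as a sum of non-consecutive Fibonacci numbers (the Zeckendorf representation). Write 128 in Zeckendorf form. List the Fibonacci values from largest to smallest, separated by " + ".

Greedily peel off the largest Fibonacci term at each step:
subtract 89 from 128: 39 remains
subtract 34 from 39: 5 remains
subtract 5 from 5: 0 remains
So 128 = 89 + 34 + 5, with no two terms consecutive in the sequence.

89 + 34 + 5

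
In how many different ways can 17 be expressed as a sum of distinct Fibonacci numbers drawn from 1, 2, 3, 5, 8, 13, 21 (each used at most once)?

2

17 = 13+3+1 = 8+5+3+1 — 2 representations.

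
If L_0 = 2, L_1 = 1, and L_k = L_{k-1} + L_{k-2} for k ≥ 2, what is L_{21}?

Iterating the recurrence up to L_{15} = 1364 and L_{14} = 843:
L_{16} = L_{15} + L_{14} = 1364 + 843 = 2207
L_{17} = L_{16} + L_{15} = 2207 + 1364 = 3571
L_{18} = L_{17} + L_{16} = 3571 + 2207 = 5778
L_{19} = L_{18} + L_{17} = 5778 + 3571 = 9349
L_{20} = L_{19} + L_{18} = 9349 + 5778 = 15127
L_{21} = L_{20} + L_{19} = 15127 + 9349 = 24476

24476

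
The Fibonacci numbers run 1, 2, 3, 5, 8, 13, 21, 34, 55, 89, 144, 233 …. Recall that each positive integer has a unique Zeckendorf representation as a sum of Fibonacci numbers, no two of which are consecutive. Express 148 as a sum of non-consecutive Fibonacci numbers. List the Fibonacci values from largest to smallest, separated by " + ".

Greedy algorithm:
148: greatest Fibonacci not exceeding it is 144, leaving 4
4: greatest Fibonacci not exceeding it is 3, leaving 1
1: greatest Fibonacci not exceeding it is 1, leaving 0
So 148 = 144 + 3 + 1, with no two terms consecutive in the sequence.

144 + 3 + 1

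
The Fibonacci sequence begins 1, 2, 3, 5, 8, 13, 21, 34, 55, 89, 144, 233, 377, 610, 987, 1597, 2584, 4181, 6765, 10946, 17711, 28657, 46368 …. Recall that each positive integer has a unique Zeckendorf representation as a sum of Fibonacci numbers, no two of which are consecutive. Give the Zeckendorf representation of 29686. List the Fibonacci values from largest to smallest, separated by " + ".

28657 + 987 + 34 + 8

Greedily peel off the largest Fibonacci term at each step:
29686 − 28657 = 1029
1029 − 987 = 42
42 − 34 = 8
8 − 8 = 0
So 29686 = 28657 + 987 + 34 + 8, with no two terms consecutive in the sequence.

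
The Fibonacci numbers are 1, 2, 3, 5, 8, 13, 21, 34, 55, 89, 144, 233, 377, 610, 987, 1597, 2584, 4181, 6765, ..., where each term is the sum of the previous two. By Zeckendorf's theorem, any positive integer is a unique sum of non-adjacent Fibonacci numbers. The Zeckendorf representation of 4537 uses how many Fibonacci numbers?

4

Greedily peel off the largest Fibonacci term at each step:
largest Fibonacci ≤ 4537 is 4181; 4537 − 4181 = 356
largest Fibonacci ≤ 356 is 233; 356 − 233 = 123
largest Fibonacci ≤ 123 is 89; 123 − 89 = 34
largest Fibonacci ≤ 34 is 34; 34 − 34 = 0
4537 = 4181 + 233 + 89 + 34, which has 4 terms.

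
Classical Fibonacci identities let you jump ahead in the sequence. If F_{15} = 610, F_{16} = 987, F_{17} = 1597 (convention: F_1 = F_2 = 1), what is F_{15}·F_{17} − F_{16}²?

1

610·1597 − 987² = 974170 − 974169 = 1. (Cassini's identity: F_{k−1}F_{k+1} − F_k² = (−1)^k.)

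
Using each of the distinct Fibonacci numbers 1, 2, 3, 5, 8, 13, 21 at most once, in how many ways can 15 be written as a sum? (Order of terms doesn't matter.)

2

Starting from the Zeckendorf form and repeatedly splitting a term F_k into F_{k−1} + F_{k−2} (when neither is already used) reaches every representation.
15 = 13+2 = 8+5+2 — 2 representations.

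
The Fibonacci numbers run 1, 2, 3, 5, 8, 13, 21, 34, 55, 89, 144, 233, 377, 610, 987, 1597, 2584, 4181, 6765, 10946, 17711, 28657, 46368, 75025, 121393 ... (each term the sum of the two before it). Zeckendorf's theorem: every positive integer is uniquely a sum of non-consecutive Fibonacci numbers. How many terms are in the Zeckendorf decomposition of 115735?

8

Greedy algorithm:
115735: greatest Fibonacci not exceeding it is 75025, leaving 40710
40710: greatest Fibonacci not exceeding it is 28657, leaving 12053
12053: greatest Fibonacci not exceeding it is 10946, leaving 1107
1107: greatest Fibonacci not exceeding it is 987, leaving 120
120: greatest Fibonacci not exceeding it is 89, leaving 31
31: greatest Fibonacci not exceeding it is 21, leaving 10
10: greatest Fibonacci not exceeding it is 8, leaving 2
2: greatest Fibonacci not exceeding it is 2, leaving 0
115735 = 75025 + 28657 + 10946 + 987 + 89 + 21 + 8 + 2, which has 8 terms.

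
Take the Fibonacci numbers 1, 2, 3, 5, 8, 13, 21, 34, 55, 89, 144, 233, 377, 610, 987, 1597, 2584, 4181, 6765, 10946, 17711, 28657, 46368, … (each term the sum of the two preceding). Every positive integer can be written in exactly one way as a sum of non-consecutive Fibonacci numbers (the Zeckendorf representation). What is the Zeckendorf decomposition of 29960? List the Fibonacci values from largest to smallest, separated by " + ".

28657 + 987 + 233 + 55 + 21 + 5 + 2

28657 ≤ 29960 < 46368, so take 28657; remainder 1303
987 ≤ 1303 < 1597, so take 987; remainder 316
233 ≤ 316 < 377, so take 233; remainder 83
55 ≤ 83 < 89, so take 55; remainder 28
21 ≤ 28 < 34, so take 21; remainder 7
5 ≤ 7 < 8, so take 5; remainder 2
2 ≤ 2 < 3, so take 2; remainder 0
So 29960 = 28657 + 987 + 233 + 55 + 21 + 5 + 2, with no two terms consecutive in the sequence.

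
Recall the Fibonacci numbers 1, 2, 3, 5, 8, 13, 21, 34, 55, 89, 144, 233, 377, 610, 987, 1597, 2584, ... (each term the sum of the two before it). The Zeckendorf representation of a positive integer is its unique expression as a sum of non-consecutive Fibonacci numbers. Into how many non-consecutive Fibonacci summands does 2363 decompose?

Repeatedly subtract the largest Fibonacci number that fits:
2363: greatest Fibonacci not exceeding it is 1597, leaving 766
766: greatest Fibonacci not exceeding it is 610, leaving 156
156: greatest Fibonacci not exceeding it is 144, leaving 12
12: greatest Fibonacci not exceeding it is 8, leaving 4
4: greatest Fibonacci not exceeding it is 3, leaving 1
1: greatest Fibonacci not exceeding it is 1, leaving 0
2363 = 1597 + 610 + 144 + 8 + 3 + 1, which has 6 terms.

6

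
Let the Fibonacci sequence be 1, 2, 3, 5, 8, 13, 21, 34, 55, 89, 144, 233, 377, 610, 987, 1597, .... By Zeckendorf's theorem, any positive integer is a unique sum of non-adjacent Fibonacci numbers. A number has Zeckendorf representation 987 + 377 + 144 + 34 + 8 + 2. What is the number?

987 + 377 + 144 + 34 + 8 + 2 = 1552.

1552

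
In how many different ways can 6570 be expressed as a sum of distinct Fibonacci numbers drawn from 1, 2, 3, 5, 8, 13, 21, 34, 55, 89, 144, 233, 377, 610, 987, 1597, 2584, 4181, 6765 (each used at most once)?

24

Each representation comes from the Zeckendorf form by replacing some F_k with F_{k−1} + F_{k−2} where possible.
6570 = 4181+1597+610+144+34+3+1 = 4181+1597+610+144+21+13+3+1 = 4181+1597+610+89+55+34+3+1 = 4181+1597+377+233+144+34+3+1 = 4181+1597+610+144+21+8+5+3+1 = … (19 more), for 24 in all.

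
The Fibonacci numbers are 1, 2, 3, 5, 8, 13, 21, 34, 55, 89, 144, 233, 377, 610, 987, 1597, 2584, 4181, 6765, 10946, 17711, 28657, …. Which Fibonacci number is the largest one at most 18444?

17711 ≤ 18444 < 28657, so the largest Fibonacci number not exceeding 18444 is 17711.

17711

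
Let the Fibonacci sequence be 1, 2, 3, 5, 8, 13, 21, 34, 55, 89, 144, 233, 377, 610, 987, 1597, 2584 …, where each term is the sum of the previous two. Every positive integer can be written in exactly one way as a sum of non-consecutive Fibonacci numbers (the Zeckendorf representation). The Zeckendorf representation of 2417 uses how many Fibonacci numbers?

Greedy algorithm:
2417 − 1597 = 820
820 − 610 = 210
210 − 144 = 66
66 − 55 = 11
11 − 8 = 3
3 − 3 = 0
2417 = 1597 + 610 + 144 + 55 + 8 + 3, which has 6 terms.

6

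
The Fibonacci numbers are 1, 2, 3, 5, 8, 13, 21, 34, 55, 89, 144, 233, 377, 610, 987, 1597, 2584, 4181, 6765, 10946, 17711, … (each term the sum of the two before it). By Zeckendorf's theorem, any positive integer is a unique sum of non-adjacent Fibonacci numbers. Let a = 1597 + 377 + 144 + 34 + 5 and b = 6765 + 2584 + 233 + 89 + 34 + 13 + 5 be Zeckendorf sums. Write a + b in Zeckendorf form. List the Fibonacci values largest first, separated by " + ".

10946 + 610 + 233 + 89 + 2

The two numbers are 2157 and 9723, so their sum is 11880.
Greedy algorithm:
subtract 10946 from 11880: 934 remains
subtract 610 from 934: 324 remains
subtract 233 from 324: 91 remains
subtract 89 from 91: 2 remains
subtract 2 from 2: 0 remains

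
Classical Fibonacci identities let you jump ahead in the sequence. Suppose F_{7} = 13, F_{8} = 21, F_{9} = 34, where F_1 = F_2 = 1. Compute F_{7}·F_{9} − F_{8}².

13·34 − 21² = 442 − 441 = 1. (Cassini's identity: F_{k−1}F_{k+1} − F_k² = (−1)^k.)

1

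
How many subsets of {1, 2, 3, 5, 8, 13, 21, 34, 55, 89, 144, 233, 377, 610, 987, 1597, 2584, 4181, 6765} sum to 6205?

6205 = 4181+1597+377+34+13+3 = 4181+1597+377+34+13+2+1 = 4181+1597+377+34+8+5+3 = 4181+1597+233+144+34+13+3 = … (50 more), for 54 in all.

54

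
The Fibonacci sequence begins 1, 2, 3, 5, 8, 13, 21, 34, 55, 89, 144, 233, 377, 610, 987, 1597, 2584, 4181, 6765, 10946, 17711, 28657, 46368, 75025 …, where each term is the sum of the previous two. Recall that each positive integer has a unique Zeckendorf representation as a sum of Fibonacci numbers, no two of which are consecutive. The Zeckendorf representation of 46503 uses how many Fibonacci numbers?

46503 − 46368 = 135
135 − 89 = 46
46 − 34 = 12
12 − 8 = 4
4 − 3 = 1
1 − 1 = 0
46503 = 46368 + 89 + 34 + 8 + 3 + 1, which has 6 terms.

6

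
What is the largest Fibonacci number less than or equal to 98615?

75025 ≤ 98615 < 121393, so the largest Fibonacci number not exceeding 98615 is 75025.

75025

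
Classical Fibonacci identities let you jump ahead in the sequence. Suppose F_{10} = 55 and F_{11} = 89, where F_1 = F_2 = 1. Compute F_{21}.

By F_{2k+1} = F_k² + F_{k+1}²: F_{21} = 55² + 89² = 3025 + 7921 = 10946.

10946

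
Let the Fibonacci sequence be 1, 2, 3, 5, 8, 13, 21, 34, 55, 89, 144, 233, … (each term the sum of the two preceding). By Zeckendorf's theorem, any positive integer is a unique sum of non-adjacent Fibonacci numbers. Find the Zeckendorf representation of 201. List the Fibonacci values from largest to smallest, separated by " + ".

Greedily peel off the largest Fibonacci term at each step:
144 ≤ 201 < 233, so take 144; remainder 57
55 ≤ 57 < 89, so take 55; remainder 2
2 ≤ 2 < 3, so take 2; remainder 0
So 201 = 144 + 55 + 2, with no two terms consecutive in the sequence.

144 + 55 + 2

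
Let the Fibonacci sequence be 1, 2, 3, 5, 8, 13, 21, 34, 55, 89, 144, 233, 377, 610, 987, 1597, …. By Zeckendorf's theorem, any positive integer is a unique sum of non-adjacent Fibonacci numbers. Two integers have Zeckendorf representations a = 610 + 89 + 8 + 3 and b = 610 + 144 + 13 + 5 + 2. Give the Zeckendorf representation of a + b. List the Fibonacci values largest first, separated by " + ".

987 + 377 + 89 + 21 + 8 + 2

The two numbers are 710 and 774, so their sum is 1484.
Repeatedly subtract the largest Fibonacci number that fits:
largest Fibonacci ≤ 1484 is 987; 1484 − 987 = 497
largest Fibonacci ≤ 497 is 377; 497 − 377 = 120
largest Fibonacci ≤ 120 is 89; 120 − 89 = 31
largest Fibonacci ≤ 31 is 21; 31 − 21 = 10
largest Fibonacci ≤ 10 is 8; 10 − 8 = 2
largest Fibonacci ≤ 2 is 2; 2 − 2 = 0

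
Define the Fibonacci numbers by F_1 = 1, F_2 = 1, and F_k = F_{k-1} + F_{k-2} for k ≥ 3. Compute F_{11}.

89

Iterating the recurrence up to F_{4} = 3 and F_{3} = 2:
F_{5} = F_{4} + F_{3} = 3 + 2 = 5
F_{6} = F_{5} + F_{4} = 5 + 3 = 8
F_{7} = F_{6} + F_{5} = 8 + 5 = 13
F_{8} = F_{7} + F_{6} = 13 + 8 = 21
F_{9} = F_{8} + F_{7} = 21 + 13 = 34
F_{10} = F_{9} + F_{8} = 34 + 21 = 55
F_{11} = F_{10} + F_{9} = 55 + 34 = 89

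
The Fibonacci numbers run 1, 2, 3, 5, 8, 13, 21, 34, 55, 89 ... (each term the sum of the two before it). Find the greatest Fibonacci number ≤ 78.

55

55 ≤ 78 < 89, so the largest Fibonacci number not exceeding 78 is 55.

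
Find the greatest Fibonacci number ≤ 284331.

196418 ≤ 284331 < 317811, so the largest Fibonacci number not exceeding 284331 is 196418.

196418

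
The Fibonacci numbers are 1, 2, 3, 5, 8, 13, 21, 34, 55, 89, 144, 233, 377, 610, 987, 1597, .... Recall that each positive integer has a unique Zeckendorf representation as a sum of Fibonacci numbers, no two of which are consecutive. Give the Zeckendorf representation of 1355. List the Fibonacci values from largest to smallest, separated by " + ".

take 987 (≤ 1355); 1355 − 987 = 368
take 233 (≤ 368); 368 − 233 = 135
take 89 (≤ 135); 135 − 89 = 46
take 34 (≤ 46); 46 − 34 = 12
take 8 (≤ 12); 12 − 8 = 4
take 3 (≤ 4); 4 − 3 = 1
take 1 (≤ 1); 1 − 1 = 0
So 1355 = 987 + 233 + 89 + 34 + 8 + 3 + 1, with no two terms consecutive in the sequence.

987 + 233 + 89 + 34 + 8 + 3 + 1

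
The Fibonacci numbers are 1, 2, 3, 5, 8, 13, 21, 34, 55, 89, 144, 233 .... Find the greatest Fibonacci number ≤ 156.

144

144 ≤ 156 < 233, so the largest Fibonacci number not exceeding 156 is 144.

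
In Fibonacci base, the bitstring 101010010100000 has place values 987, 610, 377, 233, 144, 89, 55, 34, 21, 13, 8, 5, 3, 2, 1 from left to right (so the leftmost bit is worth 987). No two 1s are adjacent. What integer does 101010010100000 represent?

1555

Summing the place values of the 1 bits: 987 + 377 + 144 + 34 + 13 = 1555.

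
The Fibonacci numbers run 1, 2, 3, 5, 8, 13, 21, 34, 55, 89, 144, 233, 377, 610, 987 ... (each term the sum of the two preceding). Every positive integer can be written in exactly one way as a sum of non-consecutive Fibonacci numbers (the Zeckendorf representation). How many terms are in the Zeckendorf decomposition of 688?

4

Greedy algorithm:
take 610 (≤ 688); 688 − 610 = 78
take 55 (≤ 78); 78 − 55 = 23
take 21 (≤ 23); 23 − 21 = 2
take 2 (≤ 2); 2 − 2 = 0
688 = 610 + 55 + 21 + 2, which has 4 terms.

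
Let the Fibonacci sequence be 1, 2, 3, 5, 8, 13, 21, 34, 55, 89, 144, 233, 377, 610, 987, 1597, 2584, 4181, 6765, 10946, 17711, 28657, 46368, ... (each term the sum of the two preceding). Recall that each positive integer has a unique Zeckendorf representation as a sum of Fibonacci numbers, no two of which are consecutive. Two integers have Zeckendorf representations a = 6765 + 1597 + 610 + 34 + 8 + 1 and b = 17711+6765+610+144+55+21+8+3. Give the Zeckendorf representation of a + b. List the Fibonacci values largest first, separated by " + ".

28657 + 4181 + 987 + 377 + 89 + 34 + 5 + 2

The two numbers are 9015 and 25317, so their sum is 34332.
take 28657 (≤ 34332); 34332 − 28657 = 5675
take 4181 (≤ 5675); 5675 − 4181 = 1494
take 987 (≤ 1494); 1494 − 987 = 507
take 377 (≤ 507); 507 − 377 = 130
take 89 (≤ 130); 130 − 89 = 41
take 34 (≤ 41); 41 − 34 = 7
take 5 (≤ 7); 7 − 5 = 2
take 2 (≤ 2); 2 − 2 = 0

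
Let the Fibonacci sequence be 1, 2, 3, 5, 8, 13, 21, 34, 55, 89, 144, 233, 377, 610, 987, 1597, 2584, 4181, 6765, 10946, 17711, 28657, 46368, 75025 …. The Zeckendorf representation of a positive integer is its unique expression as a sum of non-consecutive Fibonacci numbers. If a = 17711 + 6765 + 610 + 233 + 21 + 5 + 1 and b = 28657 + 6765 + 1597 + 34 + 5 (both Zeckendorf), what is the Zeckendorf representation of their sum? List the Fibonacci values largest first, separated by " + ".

46368 + 10946 + 4181 + 610 + 233 + 55 + 8 + 3

The two numbers are 25346 and 37058, so their sum is 62404.
Repeatedly subtract the largest Fibonacci number that fits:
largest Fibonacci ≤ 62404 is 46368; 62404 − 46368 = 16036
largest Fibonacci ≤ 16036 is 10946; 16036 − 10946 = 5090
largest Fibonacci ≤ 5090 is 4181; 5090 − 4181 = 909
largest Fibonacci ≤ 909 is 610; 909 − 610 = 299
largest Fibonacci ≤ 299 is 233; 299 − 233 = 66
largest Fibonacci ≤ 66 is 55; 66 − 55 = 11
largest Fibonacci ≤ 11 is 8; 11 − 8 = 3
largest Fibonacci ≤ 3 is 3; 3 − 3 = 0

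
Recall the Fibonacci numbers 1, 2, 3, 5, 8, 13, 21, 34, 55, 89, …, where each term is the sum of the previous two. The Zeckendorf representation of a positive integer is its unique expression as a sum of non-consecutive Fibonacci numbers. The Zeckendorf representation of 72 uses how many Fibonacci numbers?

4

72 − 55 = 17
17 − 13 = 4
4 − 3 = 1
1 − 1 = 0
72 = 55 + 13 + 3 + 1, which has 4 terms.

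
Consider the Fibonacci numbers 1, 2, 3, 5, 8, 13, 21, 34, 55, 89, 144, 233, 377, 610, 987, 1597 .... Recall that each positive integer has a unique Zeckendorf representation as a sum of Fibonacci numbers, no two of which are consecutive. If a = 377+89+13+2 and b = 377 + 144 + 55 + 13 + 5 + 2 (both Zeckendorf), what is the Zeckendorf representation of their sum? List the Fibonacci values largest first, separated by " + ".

The two numbers are 481 and 596, so their sum is 1077.
1077: greatest Fibonacci not exceeding it is 987, leaving 90
90: greatest Fibonacci not exceeding it is 89, leaving 1
1: greatest Fibonacci not exceeding it is 1, leaving 0

987 + 89 + 1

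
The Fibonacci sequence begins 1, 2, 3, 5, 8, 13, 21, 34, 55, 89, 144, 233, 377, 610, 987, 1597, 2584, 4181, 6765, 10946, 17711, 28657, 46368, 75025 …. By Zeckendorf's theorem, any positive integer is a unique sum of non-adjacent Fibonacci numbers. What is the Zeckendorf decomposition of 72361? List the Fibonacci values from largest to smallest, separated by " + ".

46368 + 17711 + 6765 + 987 + 377 + 144 + 8 + 1

Greedy algorithm:
take 46368 (≤ 72361); 72361 − 46368 = 25993
take 17711 (≤ 25993); 25993 − 17711 = 8282
take 6765 (≤ 8282); 8282 − 6765 = 1517
take 987 (≤ 1517); 1517 − 987 = 530
take 377 (≤ 530); 530 − 377 = 153
take 144 (≤ 153); 153 − 144 = 9
take 8 (≤ 9); 9 − 8 = 1
take 1 (≤ 1); 1 − 1 = 0
So 72361 = 46368 + 17711 + 6765 + 987 + 377 + 144 + 8 + 1, with no two terms consecutive in the sequence.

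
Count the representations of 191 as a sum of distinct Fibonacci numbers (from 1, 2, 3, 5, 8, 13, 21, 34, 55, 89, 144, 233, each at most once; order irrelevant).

10

Starting from the Zeckendorf form and repeatedly splitting a term F_k into F_{k−1} + F_{k−2} (when neither is already used) reaches every representation.
191 = 144+34+13 = 144+34+8+5 = 89+55+34+13 = … (7 more), for 10 in all.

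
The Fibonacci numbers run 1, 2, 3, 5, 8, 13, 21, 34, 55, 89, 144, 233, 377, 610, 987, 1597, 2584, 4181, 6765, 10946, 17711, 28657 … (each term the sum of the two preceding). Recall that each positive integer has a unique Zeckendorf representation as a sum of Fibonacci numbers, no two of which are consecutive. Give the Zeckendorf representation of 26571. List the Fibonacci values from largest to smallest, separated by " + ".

17711 + 6765 + 1597 + 377 + 89 + 21 + 8 + 3

Repeatedly subtract the largest Fibonacci number that fits:
largest Fibonacci ≤ 26571 is 17711; 26571 − 17711 = 8860
largest Fibonacci ≤ 8860 is 6765; 8860 − 6765 = 2095
largest Fibonacci ≤ 2095 is 1597; 2095 − 1597 = 498
largest Fibonacci ≤ 498 is 377; 498 − 377 = 121
largest Fibonacci ≤ 121 is 89; 121 − 89 = 32
largest Fibonacci ≤ 32 is 21; 32 − 21 = 11
largest Fibonacci ≤ 11 is 8; 11 − 8 = 3
largest Fibonacci ≤ 3 is 3; 3 − 3 = 0
So 26571 = 17711 + 6765 + 1597 + 377 + 89 + 21 + 8 + 3, with no two terms consecutive in the sequence.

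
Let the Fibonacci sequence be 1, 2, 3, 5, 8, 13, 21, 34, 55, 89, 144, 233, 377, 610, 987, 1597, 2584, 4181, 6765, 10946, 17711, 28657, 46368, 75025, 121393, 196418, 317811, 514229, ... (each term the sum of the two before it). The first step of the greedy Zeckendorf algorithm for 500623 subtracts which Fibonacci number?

317811 ≤ 500623 < 514229, so the largest Fibonacci number not exceeding 500623 is 317811.

317811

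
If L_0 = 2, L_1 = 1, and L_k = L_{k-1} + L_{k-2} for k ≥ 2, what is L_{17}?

Iterating the recurrence up to L_{13} = 521 and L_{12} = 322:
L_{14} = L_{13} + L_{12} = 521 + 322 = 843
L_{15} = L_{14} + L_{13} = 843 + 521 = 1364
L_{16} = L_{15} + L_{14} = 1364 + 843 = 2207
L_{17} = L_{16} + L_{15} = 2207 + 1364 = 3571

3571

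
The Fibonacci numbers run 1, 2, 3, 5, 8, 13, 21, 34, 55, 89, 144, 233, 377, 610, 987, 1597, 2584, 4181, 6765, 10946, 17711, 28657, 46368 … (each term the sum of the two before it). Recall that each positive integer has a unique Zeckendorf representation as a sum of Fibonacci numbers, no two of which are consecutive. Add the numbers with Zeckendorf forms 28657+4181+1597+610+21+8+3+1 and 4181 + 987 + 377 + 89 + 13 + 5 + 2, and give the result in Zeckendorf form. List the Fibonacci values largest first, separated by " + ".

28657 + 10946 + 987 + 89 + 34 + 13 + 5 + 1

The two numbers are 35078 and 5654, so their sum is 40732.
40732 − 28657 = 12075
12075 − 10946 = 1129
1129 − 987 = 142
142 − 89 = 53
53 − 34 = 19
19 − 13 = 6
6 − 5 = 1
1 − 1 = 0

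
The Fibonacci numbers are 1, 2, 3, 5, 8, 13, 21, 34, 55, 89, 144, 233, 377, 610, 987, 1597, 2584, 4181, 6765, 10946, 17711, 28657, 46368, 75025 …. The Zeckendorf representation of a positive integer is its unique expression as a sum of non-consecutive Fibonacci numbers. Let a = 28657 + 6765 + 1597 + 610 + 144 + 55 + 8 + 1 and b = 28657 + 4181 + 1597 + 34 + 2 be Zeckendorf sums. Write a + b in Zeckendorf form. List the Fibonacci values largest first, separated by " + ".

46368 + 17711 + 6765 + 987 + 377 + 89 + 8 + 3

The two numbers are 37837 and 34471, so their sum is 72308.
46368 ≤ 72308 < 75025, so take 46368; remainder 25940
17711 ≤ 25940 < 28657, so take 17711; remainder 8229
6765 ≤ 8229 < 10946, so take 6765; remainder 1464
987 ≤ 1464 < 1597, so take 987; remainder 477
377 ≤ 477 < 610, so take 377; remainder 100
89 ≤ 100 < 144, so take 89; remainder 11
8 ≤ 11 < 13, so take 8; remainder 3
3 ≤ 3 < 5, so take 3; remainder 0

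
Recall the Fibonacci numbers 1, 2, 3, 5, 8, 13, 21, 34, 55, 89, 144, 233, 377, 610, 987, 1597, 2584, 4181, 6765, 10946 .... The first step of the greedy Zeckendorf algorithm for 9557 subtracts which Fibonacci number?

6765

6765 ≤ 9557 < 10946, so the largest Fibonacci number not exceeding 9557 is 6765.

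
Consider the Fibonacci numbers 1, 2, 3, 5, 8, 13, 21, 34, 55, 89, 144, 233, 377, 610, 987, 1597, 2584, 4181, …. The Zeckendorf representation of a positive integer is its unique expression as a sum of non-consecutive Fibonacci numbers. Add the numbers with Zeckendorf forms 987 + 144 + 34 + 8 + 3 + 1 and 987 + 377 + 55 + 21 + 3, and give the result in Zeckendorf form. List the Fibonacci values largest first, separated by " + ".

The two numbers are 1177 and 1443, so their sum is 2620.
Greedy algorithm:
2620 − 2584 = 36
36 − 34 = 2
2 − 2 = 0

2584 + 34 + 2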